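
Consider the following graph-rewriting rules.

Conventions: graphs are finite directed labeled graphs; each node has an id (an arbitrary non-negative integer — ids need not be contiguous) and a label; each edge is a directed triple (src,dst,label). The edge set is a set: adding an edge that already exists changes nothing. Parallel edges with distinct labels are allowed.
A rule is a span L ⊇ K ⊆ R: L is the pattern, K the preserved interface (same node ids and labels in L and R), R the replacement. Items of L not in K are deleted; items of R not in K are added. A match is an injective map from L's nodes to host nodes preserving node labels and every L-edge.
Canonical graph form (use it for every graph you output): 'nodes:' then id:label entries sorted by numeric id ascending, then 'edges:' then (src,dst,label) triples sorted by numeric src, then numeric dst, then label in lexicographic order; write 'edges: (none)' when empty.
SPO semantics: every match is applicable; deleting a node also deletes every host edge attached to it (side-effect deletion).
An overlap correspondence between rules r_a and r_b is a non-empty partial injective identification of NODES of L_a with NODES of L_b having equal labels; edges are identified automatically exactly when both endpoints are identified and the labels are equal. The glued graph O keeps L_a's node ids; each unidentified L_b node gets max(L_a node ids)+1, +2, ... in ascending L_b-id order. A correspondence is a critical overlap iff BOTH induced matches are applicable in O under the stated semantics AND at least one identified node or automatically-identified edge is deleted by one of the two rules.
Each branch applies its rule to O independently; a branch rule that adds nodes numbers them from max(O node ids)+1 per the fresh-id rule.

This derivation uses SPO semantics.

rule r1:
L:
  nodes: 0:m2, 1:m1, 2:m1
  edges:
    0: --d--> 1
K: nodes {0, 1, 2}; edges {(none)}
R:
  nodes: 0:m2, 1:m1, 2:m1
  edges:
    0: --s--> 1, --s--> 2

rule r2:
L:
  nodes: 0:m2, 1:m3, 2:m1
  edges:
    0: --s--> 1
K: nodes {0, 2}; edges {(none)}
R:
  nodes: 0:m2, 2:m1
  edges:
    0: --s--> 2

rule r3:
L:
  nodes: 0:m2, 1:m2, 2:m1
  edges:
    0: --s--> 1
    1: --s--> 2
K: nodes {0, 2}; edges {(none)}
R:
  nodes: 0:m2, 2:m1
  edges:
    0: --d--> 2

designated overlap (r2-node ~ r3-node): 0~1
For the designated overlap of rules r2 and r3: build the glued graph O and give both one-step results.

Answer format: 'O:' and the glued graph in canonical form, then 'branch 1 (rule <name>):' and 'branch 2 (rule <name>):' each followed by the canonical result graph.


O:
nodes: 0:m2, 1:m3, 2:m1, 3:m2, 4:m1
edges: (0,1,s); (0,4,s); (3,0,s)
branch 1 (rule r2):
nodes: 0:m2, 2:m1, 3:m2, 4:m1
edges: (0,2,s); (0,4,s); (3,0,s)
branch 2 (rule r3):
nodes: 1:m3, 2:m1, 3:m2, 4:m1
edges: (3,4,d)


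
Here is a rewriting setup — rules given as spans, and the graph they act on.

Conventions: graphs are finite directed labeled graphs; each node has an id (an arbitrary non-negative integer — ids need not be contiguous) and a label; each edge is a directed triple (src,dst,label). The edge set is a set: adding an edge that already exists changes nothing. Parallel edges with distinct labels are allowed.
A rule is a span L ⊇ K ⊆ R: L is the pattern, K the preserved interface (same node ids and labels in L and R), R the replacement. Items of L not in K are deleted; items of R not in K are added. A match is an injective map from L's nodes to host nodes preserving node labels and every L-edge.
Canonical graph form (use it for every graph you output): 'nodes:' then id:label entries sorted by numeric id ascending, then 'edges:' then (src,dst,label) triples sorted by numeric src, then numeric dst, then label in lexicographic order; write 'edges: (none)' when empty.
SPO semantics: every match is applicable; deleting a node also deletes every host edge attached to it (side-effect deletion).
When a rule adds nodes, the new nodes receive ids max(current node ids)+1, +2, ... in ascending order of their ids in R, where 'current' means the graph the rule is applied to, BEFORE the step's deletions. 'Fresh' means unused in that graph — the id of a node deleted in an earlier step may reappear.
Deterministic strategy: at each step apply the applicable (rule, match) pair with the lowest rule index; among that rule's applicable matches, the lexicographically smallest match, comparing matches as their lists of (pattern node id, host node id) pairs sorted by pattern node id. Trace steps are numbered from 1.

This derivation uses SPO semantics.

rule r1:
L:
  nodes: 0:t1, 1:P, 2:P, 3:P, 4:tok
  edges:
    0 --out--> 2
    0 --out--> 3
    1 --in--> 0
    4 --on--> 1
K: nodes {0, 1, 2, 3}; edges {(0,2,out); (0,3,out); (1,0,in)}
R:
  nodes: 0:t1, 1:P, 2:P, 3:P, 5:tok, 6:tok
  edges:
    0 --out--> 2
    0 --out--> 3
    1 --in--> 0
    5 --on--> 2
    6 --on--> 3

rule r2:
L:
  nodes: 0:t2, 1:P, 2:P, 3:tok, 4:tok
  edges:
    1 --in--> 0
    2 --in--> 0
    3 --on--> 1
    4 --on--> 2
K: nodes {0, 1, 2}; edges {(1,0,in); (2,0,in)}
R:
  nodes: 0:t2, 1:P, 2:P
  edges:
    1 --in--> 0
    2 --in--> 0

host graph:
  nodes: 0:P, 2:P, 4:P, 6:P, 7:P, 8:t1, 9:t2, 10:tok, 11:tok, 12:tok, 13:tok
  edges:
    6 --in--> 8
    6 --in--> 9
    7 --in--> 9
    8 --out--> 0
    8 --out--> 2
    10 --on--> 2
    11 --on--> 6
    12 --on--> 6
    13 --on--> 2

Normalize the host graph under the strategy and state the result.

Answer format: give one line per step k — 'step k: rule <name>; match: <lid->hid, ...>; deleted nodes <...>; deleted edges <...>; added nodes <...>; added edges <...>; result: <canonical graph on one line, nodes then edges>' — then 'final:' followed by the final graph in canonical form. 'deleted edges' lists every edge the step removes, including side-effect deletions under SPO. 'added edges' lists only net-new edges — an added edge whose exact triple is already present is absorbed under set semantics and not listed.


step 1: rule r1; match: 0->8, 1->6, 2->0, 3->2, 4->11; deleted nodes 11; deleted edges (11,6,on); added nodes 14, 15; added edges (14,0,on); (15,2,on); result: nodes: 0:P, 2:P, 4:P, 6:P, 7:P, 8:t1, 9:t2, 10:tok, 12:tok, 13:tok, 14:tok, 15:tok edges: (6,8,in); (6,9,in); (7,9,in); (8,0,out); (8,2,out); (10,2,on); (12,6,on); (13,2,on); (14,0,on); (15,2,on)
step 2: rule r1; match: 0->8, 1->6, 2->0, 3->2, 4->12; deleted nodes 12; deleted edges (12,6,on); added nodes 16, 17; added edges (16,0,on); (17,2,on); result: nodes: 0:P, 2:P, 4:P, 6:P, 7:P, 8:t1, 9:t2, 10:tok, 13:tok, 14:tok, 15:tok, 16:tok, 17:tok edges: (6,8,in); (6,9,in); (7,9,in); (8,0,out); (8,2,out); (10,2,on); (13,2,on); (14,0,on); (15,2,on); (16,0,on); (17,2,on)
final:
nodes: 0:P, 2:P, 4:P, 6:P, 7:P, 8:t1, 9:t2, 10:tok, 13:tok, 14:tok, 15:tok, 16:tok, 17:tok
edges: (6,8,in); (6,9,in); (7,9,in); (8,0,out); (8,2,out); (10,2,on); (13,2,on); (14,0,on); (15,2,on); (16,0,on); (17,2,on)


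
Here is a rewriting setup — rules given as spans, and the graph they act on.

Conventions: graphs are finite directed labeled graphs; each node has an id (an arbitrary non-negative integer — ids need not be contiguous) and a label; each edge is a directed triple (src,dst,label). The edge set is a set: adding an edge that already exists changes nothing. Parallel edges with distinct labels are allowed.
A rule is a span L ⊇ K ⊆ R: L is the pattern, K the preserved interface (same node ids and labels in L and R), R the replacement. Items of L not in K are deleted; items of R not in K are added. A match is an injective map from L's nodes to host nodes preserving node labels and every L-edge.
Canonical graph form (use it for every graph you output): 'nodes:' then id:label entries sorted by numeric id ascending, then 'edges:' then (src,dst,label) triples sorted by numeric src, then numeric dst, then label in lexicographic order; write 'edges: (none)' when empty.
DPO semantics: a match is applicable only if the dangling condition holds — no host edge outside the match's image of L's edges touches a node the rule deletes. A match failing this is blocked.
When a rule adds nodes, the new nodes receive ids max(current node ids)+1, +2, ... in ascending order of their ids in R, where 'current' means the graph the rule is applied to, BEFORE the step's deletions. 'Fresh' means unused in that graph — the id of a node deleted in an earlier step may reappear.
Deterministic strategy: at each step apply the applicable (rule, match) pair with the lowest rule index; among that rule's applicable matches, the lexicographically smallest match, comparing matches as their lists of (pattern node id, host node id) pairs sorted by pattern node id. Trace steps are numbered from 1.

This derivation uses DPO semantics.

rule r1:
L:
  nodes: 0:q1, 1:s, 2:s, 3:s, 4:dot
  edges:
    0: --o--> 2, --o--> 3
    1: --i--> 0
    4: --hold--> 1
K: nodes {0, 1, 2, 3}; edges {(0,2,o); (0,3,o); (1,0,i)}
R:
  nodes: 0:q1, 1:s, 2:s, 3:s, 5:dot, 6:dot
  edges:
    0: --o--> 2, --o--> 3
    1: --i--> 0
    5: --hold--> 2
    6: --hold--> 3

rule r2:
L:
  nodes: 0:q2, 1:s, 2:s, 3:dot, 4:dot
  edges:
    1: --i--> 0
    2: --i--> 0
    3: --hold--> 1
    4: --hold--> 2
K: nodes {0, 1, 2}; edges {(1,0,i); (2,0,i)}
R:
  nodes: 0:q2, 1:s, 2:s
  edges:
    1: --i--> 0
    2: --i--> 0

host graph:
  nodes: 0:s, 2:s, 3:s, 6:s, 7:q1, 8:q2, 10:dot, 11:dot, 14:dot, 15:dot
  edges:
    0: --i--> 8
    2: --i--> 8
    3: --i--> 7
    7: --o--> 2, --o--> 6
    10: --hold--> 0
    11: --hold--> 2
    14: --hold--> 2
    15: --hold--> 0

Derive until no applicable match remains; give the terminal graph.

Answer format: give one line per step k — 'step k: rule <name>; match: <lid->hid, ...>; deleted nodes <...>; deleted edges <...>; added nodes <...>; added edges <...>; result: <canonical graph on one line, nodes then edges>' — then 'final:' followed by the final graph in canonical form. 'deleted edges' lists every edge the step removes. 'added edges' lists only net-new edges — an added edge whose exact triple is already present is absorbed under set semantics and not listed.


step 1: rule r2; match: 0->8, 1->0, 2->2, 3->10, 4->11; deleted nodes 10, 11; deleted edges (10,0,hold); (11,2,hold); added nodes (none); added edges (none); result: nodes: 0:s, 2:s, 3:s, 6:s, 7:q1, 8:q2, 14:dot, 15:dot edges: (0,8,i); (2,8,i); (3,7,i); (7,2,o); (7,6,o); (14,2,hold); (15,0,hold)
step 2: rule r2; match: 0->8, 1->0, 2->2, 3->15, 4->14; deleted nodes 14, 15; deleted edges (14,2,hold); (15,0,hold); added nodes (none); added edges (none); result: nodes: 0:s, 2:s, 3:s, 6:s, 7:q1, 8:q2 edges: (0,8,i); (2,8,i); (3,7,i); (7,2,o); (7,6,o)
final:
nodes: 0:s, 2:s, 3:s, 6:s, 7:q1, 8:q2
edges: (0,8,i); (2,8,i); (3,7,i); (7,2,o); (7,6,o)


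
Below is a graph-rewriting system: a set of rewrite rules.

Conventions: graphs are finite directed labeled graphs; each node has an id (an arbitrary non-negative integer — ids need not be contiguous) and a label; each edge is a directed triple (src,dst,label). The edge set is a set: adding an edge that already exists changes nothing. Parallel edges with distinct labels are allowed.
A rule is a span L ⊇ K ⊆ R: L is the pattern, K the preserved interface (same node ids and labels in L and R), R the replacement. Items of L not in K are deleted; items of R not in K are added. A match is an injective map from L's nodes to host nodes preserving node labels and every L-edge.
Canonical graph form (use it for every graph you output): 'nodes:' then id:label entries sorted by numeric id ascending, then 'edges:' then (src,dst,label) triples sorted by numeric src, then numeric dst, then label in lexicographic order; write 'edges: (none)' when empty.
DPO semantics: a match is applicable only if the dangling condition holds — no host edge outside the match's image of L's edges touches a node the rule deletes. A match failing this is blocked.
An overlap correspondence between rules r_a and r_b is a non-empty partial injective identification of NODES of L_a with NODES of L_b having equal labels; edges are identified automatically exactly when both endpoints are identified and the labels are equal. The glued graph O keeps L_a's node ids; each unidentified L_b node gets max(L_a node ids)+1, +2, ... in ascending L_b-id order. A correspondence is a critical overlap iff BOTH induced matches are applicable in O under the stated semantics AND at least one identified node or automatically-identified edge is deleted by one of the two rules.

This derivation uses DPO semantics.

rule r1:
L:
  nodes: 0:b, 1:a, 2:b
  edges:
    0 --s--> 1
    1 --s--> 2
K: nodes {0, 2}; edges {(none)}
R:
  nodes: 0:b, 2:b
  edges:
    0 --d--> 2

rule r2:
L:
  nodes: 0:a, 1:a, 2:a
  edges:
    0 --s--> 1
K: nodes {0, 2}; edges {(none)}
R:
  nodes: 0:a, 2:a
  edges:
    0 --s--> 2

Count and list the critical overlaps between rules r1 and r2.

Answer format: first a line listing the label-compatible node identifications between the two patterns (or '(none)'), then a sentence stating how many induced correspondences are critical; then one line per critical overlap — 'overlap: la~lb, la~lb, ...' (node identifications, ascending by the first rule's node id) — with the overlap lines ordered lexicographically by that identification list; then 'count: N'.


label-compatible node identifications between L(r1) and L(r2): 1~0, 1~1, 1~2
1 of the induced correspondences is a critical overlap of r1 and r2.
overlap: 1~2
count: 1


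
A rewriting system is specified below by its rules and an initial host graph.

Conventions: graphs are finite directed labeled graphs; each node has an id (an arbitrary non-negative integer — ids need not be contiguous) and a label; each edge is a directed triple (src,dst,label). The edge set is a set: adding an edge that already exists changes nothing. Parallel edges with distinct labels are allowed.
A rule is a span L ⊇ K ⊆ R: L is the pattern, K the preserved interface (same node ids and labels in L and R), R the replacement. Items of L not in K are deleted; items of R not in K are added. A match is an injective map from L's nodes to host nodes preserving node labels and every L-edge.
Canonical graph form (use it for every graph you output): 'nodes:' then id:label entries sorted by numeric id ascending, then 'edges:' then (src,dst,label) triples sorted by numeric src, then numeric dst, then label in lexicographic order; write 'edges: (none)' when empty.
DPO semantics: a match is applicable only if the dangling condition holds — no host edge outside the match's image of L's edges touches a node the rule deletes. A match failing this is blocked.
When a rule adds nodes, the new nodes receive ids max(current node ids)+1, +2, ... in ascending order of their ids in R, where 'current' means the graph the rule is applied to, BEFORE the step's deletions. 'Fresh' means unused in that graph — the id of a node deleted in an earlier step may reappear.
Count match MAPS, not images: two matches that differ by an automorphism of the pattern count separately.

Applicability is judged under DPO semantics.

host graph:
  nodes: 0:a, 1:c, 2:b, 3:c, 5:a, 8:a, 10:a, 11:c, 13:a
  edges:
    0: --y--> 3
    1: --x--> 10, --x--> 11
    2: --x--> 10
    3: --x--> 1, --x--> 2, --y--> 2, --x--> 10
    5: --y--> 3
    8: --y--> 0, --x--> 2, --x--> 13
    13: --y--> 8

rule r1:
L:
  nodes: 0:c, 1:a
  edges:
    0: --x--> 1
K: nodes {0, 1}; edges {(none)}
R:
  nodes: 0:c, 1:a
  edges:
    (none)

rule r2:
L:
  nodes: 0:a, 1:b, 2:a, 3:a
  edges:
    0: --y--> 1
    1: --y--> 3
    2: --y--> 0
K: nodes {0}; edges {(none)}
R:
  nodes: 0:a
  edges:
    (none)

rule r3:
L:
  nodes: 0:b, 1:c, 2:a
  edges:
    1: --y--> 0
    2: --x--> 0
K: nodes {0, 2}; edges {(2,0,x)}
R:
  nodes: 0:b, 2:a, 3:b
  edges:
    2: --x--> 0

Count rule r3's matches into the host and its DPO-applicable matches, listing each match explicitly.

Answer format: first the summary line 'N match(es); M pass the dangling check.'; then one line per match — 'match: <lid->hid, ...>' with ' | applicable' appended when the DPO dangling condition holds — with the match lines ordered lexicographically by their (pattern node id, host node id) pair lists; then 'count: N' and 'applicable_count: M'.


1 match(es); 0 pass the dangling check.
match: 0->2, 1->3, 2->8
count: 1
applicable_count: 0


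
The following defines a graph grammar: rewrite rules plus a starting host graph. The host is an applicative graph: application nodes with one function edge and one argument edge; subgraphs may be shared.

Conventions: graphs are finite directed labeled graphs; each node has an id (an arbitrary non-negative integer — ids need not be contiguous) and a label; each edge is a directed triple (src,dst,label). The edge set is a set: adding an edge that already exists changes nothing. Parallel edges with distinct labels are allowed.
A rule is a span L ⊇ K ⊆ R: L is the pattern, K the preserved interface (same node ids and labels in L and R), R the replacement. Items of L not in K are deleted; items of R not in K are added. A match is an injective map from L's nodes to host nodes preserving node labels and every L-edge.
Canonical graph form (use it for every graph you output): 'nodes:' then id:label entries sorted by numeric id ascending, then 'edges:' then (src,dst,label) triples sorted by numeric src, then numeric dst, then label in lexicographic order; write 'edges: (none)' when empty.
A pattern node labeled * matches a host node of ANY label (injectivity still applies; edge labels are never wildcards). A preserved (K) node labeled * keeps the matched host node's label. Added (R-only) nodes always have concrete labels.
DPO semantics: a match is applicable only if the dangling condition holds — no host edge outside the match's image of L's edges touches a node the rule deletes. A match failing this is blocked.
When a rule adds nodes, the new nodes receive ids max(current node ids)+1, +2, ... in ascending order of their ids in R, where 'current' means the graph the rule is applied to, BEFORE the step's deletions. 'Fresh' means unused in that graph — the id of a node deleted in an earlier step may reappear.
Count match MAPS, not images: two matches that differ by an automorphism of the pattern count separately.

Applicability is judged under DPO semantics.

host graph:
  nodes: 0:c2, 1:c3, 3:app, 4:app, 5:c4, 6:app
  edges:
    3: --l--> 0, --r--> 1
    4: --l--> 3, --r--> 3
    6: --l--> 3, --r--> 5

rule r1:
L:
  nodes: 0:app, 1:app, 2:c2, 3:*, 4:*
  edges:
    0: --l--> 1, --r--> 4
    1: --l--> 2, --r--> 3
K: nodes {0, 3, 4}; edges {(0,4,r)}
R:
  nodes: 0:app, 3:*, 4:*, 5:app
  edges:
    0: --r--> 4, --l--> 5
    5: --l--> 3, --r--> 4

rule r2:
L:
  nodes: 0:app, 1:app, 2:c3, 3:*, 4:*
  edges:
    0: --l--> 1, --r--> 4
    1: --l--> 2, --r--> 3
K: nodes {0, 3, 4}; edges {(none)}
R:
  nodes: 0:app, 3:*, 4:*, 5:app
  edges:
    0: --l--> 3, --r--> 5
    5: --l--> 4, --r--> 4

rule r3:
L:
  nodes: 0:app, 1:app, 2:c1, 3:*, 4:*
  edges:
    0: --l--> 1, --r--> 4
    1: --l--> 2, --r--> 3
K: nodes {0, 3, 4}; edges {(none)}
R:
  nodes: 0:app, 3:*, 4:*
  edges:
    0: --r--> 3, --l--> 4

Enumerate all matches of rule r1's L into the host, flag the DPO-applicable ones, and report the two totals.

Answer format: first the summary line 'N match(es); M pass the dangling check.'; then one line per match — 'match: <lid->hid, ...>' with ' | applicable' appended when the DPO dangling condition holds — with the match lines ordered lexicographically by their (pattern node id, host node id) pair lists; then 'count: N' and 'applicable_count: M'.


1 match(es); 0 pass the dangling check.
match: 0->6, 1->3, 2->0, 3->1, 4->5
count: 1
applicable_count: 0


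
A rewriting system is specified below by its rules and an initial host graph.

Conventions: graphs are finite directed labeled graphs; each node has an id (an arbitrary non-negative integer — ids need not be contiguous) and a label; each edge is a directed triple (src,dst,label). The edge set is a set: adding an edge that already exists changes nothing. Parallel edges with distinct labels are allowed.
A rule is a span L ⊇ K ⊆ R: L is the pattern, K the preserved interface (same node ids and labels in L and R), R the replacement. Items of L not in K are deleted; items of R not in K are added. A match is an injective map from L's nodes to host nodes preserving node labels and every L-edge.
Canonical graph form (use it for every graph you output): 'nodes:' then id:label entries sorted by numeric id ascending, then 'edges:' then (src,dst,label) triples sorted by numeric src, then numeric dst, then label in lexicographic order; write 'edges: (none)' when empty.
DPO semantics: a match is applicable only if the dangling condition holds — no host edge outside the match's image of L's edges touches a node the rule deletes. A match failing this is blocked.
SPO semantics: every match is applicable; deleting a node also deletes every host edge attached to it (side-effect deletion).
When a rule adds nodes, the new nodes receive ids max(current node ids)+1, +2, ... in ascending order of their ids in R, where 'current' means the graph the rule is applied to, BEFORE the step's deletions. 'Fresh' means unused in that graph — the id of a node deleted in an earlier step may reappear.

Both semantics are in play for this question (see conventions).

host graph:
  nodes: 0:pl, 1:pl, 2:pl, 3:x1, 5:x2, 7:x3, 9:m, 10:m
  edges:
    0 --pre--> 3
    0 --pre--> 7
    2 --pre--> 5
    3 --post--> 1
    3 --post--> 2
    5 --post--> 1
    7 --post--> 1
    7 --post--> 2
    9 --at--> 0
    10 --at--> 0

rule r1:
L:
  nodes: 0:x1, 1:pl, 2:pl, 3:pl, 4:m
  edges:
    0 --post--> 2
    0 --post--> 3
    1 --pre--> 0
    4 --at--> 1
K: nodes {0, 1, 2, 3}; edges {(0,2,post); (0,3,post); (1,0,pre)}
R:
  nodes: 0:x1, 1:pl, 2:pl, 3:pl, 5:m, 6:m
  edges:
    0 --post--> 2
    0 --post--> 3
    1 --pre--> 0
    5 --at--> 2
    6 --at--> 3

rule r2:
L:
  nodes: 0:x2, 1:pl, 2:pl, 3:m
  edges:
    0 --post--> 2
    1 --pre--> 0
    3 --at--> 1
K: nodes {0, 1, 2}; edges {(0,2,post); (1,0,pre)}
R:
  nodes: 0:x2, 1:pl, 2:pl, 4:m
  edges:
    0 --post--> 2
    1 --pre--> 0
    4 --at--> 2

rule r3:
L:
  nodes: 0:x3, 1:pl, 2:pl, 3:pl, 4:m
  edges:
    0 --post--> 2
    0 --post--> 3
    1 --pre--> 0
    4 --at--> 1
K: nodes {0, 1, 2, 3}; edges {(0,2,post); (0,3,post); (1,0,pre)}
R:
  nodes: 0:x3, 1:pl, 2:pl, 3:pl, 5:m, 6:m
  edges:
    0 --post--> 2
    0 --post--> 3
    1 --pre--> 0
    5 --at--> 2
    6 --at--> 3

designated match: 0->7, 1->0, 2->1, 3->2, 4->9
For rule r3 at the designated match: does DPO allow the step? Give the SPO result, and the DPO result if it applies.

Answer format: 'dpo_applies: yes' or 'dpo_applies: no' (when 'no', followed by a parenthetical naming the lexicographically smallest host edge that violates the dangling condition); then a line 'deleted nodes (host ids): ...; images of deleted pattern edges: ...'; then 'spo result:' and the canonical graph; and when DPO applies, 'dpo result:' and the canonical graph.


dpo_applies: yes
deleted nodes (host ids): 9; images of deleted pattern edges: (9,0,at)
spo result:
nodes: 0:pl, 1:pl, 2:pl, 3:x1, 5:x2, 7:x3, 10:m, 11:m, 12:m
edges: (0,3,pre); (0,7,pre); (2,5,pre); (3,1,post); (3,2,post); (5,1,post); (7,1,post); (7,2,post); (10,0,at); (11,1,at); (12,2,at)
dpo result:
nodes: 0:pl, 1:pl, 2:pl, 3:x1, 5:x2, 7:x3, 10:m, 11:m, 12:m
edges: (0,3,pre); (0,7,pre); (2,5,pre); (3,1,post); (3,2,post); (5,1,post); (7,1,post); (7,2,post); (10,0,at); (11,1,at); (12,2,at)


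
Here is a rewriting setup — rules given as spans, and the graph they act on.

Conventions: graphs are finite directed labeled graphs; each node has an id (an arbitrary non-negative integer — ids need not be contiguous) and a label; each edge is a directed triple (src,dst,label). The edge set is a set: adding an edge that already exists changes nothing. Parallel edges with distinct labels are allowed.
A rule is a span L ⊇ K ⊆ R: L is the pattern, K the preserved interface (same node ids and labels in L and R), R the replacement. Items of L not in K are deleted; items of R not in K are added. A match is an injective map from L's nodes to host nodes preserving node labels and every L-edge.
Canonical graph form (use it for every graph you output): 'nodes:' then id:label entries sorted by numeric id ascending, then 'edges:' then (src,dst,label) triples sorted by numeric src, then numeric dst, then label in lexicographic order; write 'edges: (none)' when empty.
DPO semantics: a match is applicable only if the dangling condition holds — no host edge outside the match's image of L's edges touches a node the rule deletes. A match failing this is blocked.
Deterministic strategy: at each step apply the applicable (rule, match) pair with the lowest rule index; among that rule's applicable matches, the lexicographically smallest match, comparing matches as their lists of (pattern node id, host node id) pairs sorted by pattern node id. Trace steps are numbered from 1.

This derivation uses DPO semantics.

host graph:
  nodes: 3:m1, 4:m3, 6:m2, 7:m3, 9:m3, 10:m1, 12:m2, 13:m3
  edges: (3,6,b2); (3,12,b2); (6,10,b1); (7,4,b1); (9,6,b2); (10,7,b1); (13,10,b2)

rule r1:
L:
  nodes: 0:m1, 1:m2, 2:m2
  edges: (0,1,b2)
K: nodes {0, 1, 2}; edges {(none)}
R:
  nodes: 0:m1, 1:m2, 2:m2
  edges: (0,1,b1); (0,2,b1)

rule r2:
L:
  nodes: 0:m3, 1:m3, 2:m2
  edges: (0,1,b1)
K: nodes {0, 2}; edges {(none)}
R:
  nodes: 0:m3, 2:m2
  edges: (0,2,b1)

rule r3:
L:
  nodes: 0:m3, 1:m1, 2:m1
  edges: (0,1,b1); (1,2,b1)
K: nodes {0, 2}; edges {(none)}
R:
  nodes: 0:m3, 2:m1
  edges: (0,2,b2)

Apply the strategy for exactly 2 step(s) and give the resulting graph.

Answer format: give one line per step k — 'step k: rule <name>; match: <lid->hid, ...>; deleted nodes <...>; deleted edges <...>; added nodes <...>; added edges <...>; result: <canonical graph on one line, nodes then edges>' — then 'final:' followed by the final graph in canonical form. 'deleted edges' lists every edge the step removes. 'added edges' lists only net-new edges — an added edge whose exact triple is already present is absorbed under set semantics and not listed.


step 1: rule r1; match: 0->3, 1->6, 2->12; deleted nodes (none); deleted edges (3,6,b2); added nodes (none); added edges (3,6,b1); (3,12,b1); result: nodes: 3:m1, 4:m3, 6:m2, 7:m3, 9:m3, 10:m1, 12:m2, 13:m3 edges: (3,6,b1); (3,12,b1); (3,12,b2); (6,10,b1); (7,4,b1); (9,6,b2); (10,7,b1); (13,10,b2)
step 2: rule r1; match: 0->3, 1->12, 2->6; deleted nodes (none); deleted edges (3,12,b2); added nodes (none); added edges (none); result: nodes: 3:m1, 4:m3, 6:m2, 7:m3, 9:m3, 10:m1, 12:m2, 13:m3 edges: (3,6,b1); (3,12,b1); (6,10,b1); (7,4,b1); (9,6,b2); (10,7,b1); (13,10,b2)
final:
nodes: 3:m1, 4:m3, 6:m2, 7:m3, 9:m3, 10:m1, 12:m2, 13:m3
edges: (3,6,b1); (3,12,b1); (6,10,b1); (7,4,b1); (9,6,b2); (10,7,b1); (13,10,b2)


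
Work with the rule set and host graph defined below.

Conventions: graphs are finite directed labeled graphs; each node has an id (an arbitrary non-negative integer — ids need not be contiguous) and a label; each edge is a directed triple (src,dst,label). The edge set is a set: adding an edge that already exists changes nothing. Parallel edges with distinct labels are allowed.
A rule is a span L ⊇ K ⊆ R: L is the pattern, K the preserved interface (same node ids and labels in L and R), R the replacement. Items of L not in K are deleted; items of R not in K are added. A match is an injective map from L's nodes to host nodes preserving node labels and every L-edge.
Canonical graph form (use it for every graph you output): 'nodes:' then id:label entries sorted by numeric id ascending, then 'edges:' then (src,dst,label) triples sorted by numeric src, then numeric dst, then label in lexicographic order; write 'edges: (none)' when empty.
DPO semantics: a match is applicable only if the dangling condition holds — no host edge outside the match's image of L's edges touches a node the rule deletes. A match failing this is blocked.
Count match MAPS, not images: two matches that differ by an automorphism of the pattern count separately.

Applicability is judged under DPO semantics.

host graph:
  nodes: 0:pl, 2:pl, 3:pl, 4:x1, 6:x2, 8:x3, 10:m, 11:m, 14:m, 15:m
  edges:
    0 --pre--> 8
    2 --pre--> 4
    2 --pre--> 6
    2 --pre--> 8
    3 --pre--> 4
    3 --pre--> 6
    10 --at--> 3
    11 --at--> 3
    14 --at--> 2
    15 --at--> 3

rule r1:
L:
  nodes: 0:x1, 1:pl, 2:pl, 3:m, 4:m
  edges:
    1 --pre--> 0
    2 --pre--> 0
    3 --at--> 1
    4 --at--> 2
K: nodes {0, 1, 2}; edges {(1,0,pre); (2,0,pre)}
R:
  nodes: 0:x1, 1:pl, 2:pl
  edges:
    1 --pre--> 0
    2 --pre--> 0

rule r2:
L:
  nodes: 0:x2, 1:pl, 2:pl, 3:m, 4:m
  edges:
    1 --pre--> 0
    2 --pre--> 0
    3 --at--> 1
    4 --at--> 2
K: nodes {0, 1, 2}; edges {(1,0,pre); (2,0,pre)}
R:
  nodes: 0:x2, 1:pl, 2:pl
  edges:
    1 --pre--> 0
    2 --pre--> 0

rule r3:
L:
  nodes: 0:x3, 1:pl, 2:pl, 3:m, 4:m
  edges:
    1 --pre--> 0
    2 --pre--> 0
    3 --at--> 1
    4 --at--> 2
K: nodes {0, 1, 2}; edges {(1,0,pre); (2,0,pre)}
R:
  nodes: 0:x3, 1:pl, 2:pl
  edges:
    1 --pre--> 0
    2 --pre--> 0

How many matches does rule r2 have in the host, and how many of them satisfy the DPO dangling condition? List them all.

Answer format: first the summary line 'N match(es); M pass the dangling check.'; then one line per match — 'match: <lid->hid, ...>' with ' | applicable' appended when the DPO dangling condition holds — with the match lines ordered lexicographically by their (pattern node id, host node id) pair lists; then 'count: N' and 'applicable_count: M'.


6 match(es); 6 pass the dangling check.
match: 0->6, 1->2, 2->3, 3->14, 4->10 | applicable
match: 0->6, 1->2, 2->3, 3->14, 4->11 | applicable
match: 0->6, 1->2, 2->3, 3->14, 4->15 | applicable
match: 0->6, 1->3, 2->2, 3->10, 4->14 | applicable
match: 0->6, 1->3, 2->2, 3->11, 4->14 | applicable
match: 0->6, 1->3, 2->2, 3->15, 4->14 | applicable
count: 6
applicable_count: 6


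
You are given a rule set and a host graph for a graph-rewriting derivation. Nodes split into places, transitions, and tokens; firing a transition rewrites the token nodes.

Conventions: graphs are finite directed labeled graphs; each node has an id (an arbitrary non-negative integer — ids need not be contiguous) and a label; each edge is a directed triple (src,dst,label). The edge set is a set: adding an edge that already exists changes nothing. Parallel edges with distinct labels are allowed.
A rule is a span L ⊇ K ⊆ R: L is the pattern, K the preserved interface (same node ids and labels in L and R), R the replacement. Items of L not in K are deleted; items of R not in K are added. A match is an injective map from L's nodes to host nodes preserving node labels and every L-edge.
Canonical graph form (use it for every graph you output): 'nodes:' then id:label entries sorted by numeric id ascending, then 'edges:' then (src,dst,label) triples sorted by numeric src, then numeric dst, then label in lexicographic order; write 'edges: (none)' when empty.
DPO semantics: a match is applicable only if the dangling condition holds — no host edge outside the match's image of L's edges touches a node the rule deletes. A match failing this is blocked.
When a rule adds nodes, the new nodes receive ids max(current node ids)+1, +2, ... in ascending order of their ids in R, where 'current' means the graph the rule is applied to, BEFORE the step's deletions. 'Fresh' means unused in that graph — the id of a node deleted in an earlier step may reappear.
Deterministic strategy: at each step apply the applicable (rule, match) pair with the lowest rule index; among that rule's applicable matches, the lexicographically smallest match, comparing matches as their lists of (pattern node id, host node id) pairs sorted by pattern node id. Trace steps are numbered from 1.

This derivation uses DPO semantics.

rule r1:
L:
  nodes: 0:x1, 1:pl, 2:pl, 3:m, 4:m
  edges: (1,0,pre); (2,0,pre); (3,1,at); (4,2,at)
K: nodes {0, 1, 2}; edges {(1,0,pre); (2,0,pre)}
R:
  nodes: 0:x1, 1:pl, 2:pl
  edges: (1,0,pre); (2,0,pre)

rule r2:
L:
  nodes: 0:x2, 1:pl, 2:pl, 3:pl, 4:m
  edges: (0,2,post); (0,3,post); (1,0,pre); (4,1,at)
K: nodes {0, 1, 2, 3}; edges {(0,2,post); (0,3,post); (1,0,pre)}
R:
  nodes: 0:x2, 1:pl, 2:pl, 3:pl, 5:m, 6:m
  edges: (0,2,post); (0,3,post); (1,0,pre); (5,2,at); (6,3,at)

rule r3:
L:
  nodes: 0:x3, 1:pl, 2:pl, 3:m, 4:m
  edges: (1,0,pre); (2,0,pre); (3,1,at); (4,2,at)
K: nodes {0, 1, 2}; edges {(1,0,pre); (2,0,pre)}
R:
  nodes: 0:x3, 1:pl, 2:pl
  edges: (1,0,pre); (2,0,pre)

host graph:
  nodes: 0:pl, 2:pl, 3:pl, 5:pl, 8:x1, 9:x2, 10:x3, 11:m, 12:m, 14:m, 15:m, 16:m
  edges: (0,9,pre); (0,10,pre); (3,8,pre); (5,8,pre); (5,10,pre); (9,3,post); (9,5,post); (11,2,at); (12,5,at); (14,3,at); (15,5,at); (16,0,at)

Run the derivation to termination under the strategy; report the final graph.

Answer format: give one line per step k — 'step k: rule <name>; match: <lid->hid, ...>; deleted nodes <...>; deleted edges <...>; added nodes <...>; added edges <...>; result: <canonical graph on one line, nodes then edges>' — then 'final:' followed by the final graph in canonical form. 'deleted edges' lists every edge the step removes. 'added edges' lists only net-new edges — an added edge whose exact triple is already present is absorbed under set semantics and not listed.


step 1: rule r1; match: 0->8, 1->3, 2->5, 3->14, 4->12; deleted nodes 12, 14; deleted edges (12,5,at); (14,3,at); added nodes (none); added edges (none); result: nodes: 0:pl, 2:pl, 3:pl, 5:pl, 8:x1, 9:x2, 10:x3, 11:m, 15:m, 16:m edges: (0,9,pre); (0,10,pre); (3,8,pre); (5,8,pre); (5,10,pre); (9,3,post); (9,5,post); (11,2,at); (15,5,at); (16,0,at)
step 2: rule r2; match: 0->9, 1->0, 2->3, 3->5, 4->16; deleted nodes 16; deleted edges (16,0,at); added nodes 17, 18; added edges (17,3,at); (18,5,at); result: nodes: 0:pl, 2:pl, 3:pl, 5:pl, 8:x1, 9:x2, 10:x3, 11:m, 15:m, 17:m, 18:m edges: (0,9,pre); (0,10,pre); (3,8,pre); (5,8,pre); (5,10,pre); (9,3,post); (9,5,post); (11,2,at); (15,5,at); (17,3,at); (18,5,at)
step 3: rule r1; match: 0->8, 1->3, 2->5, 3->17, 4->15; deleted nodes 15, 17; deleted edges (15,5,at); (17,3,at); added nodes (none); added edges (none); result: nodes: 0:pl, 2:pl, 3:pl, 5:pl, 8:x1, 9:x2, 10:x3, 11:m, 18:m edges: (0,9,pre); (0,10,pre); (3,8,pre); (5,8,pre); (5,10,pre); (9,3,post); (9,5,post); (11,2,at); (18,5,at)
final:
nodes: 0:pl, 2:pl, 3:pl, 5:pl, 8:x1, 9:x2, 10:x3, 11:m, 18:m
edges: (0,9,pre); (0,10,pre); (3,8,pre); (5,8,pre); (5,10,pre); (9,3,post); (9,5,post); (11,2,at); (18,5,at)


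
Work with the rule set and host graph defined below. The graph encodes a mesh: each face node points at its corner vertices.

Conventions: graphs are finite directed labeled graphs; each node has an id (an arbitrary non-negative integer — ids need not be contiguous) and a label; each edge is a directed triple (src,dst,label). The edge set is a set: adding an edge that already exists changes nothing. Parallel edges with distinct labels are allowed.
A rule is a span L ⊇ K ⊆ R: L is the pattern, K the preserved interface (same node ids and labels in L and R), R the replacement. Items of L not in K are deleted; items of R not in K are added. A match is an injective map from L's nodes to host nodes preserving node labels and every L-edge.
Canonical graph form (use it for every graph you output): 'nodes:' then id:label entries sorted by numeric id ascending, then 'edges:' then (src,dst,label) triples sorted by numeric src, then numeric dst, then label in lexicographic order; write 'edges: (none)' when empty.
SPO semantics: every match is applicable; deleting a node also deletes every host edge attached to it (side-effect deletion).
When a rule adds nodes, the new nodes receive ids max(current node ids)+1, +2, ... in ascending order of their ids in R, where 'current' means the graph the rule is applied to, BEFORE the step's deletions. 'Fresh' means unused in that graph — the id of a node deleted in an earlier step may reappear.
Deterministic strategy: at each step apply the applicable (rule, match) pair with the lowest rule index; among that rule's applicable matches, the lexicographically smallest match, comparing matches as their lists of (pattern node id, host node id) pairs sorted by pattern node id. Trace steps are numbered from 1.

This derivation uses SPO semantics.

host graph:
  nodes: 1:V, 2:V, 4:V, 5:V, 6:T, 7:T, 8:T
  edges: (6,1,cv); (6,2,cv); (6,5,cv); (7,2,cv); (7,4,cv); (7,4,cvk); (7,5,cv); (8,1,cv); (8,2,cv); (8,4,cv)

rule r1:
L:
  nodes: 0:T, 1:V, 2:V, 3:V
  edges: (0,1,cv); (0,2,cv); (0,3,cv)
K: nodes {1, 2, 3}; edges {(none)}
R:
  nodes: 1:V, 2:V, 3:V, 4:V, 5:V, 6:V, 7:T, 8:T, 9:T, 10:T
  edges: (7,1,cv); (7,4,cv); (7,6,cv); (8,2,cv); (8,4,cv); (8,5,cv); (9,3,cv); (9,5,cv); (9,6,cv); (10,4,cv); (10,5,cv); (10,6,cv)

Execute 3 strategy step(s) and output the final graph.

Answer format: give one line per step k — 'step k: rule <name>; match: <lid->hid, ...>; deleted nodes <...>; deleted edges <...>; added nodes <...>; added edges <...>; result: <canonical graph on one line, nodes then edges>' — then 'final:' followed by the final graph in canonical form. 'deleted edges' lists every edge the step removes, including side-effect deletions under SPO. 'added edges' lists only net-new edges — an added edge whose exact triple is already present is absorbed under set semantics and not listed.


step 1: rule r1; match: 0->6, 1->1, 2->2, 3->5; deleted nodes 6; deleted edges (6,1,cv); (6,2,cv); (6,5,cv); added nodes 9, 10, 11, 12, 13, 14, 15; added edges (12,1,cv); (12,9,cv); (12,11,cv); (13,2,cv); (13,9,cv); (13,10,cv); (14,5,cv); (14,10,cv); (14,11,cv); (15,9,cv); (15,10,cv); (15,11,cv); result: nodes: 1:V, 2:V, 4:V, 5:V, 7:T, 8:T, 9:V, 10:V, 11:V, 12:T, 13:T, 14:T, 15:T edges: (7,2,cv); (7,4,cv); (7,4,cvk); (7,5,cv); (8,1,cv); (8,2,cv); (8,4,cv); (12,1,cv); (12,9,cv); (12,11,cv); (13,2,cv); (13,9,cv); (13,10,cv); (14,5,cv); (14,10,cv); (14,11,cv); (15,9,cv); (15,10,cv); (15,11,cv)
step 2: rule r1; match: 0->7, 1->2, 2->4, 3->5; deleted nodes 7; deleted edges (7,2,cv); (7,4,cv); (7,4,cvk); (7,5,cv); added nodes 16, 17, 18, 19, 20, 21, 22; added edges (19,2,cv); (19,16,cv); (19,18,cv); (20,4,cv); (20,16,cv); (20,17,cv); (21,5,cv); (21,17,cv); (21,18,cv); (22,16,cv); (22,17,cv); (22,18,cv); result: nodes: 1:V, 2:V, 4:V, 5:V, 8:T, 9:V, 10:V, 11:V, 12:T, 13:T, 14:T, 15:T, 16:V, 17:V, 18:V, 19:T, 20:T, 21:T, 22:T edges: (8,1,cv); (8,2,cv); (8,4,cv); (12,1,cv); (12,9,cv); (12,11,cv); (13,2,cv); (13,9,cv); (13,10,cv); (14,5,cv); (14,10,cv); (14,11,cv); (15,9,cv); (15,10,cv); (15,11,cv); (19,2,cv); (19,16,cv); (19,18,cv); (20,4,cv); (20,16,cv); (20,17,cv); (21,5,cv); (21,17,cv); (21,18,cv); (22,16,cv); (22,17,cv); (22,18,cv)
step 3: rule r1; match: 0->8, 1->1, 2->2, 3->4; deleted nodes 8; deleted edges (8,1,cv); (8,2,cv); (8,4,cv); added nodes 23, 24, 25, 26, 27, 28, 29; added edges (26,1,cv); (26,23,cv); (26,25,cv); (27,2,cv); (27,23,cv); (27,24,cv); (28,4,cv); (28,24,cv); (28,25,cv); (29,23,cv); (29,24,cv); (29,25,cv); result: nodes: 1:V, 2:V, 4:V, 5:V, 9:V, 10:V, 11:V, 12:T, 13:T, 14:T, 15:T, 16:V, 17:V, 18:V, 19:T, 20:T, 21:T, 22:T, 23:V, 24:V, 25:V, 26:T, 27:T, 28:T, 29:T edges: (12,1,cv); (12,9,cv); (12,11,cv); (13,2,cv); (13,9,cv); (13,10,cv); (14,5,cv); (14,10,cv); (14,11,cv); (15,9,cv); (15,10,cv); (15,11,cv); (19,2,cv); (19,16,cv); (19,18,cv); (20,4,cv); (20,16,cv); (20,17,cv); (21,5,cv); (21,17,cv); (21,18,cv); (22,16,cv); (22,17,cv); (22,18,cv); (26,1,cv); (26,23,cv); (26,25,cv); (27,2,cv); (27,23,cv); (27,24,cv); (28,4,cv); (28,24,cv); (28,25,cv); (29,23,cv); (29,24,cv); (29,25,cv)
final:
nodes: 1:V, 2:V, 4:V, 5:V, 9:V, 10:V, 11:V, 12:T, 13:T, 14:T, 15:T, 16:V, 17:V, 18:V, 19:T, 20:T, 21:T, 22:T, 23:V, 24:V, 25:V, 26:T, 27:T, 28:T, 29:T
edges: (12,1,cv); (12,9,cv); (12,11,cv); (13,2,cv); (13,9,cv); (13,10,cv); (14,5,cv); (14,10,cv); (14,11,cv); (15,9,cv); (15,10,cv); (15,11,cv); (19,2,cv); (19,16,cv); (19,18,cv); (20,4,cv); (20,16,cv); (20,17,cv); (21,5,cv); (21,17,cv); (21,18,cv); (22,16,cv); (22,17,cv); (22,18,cv); (26,1,cv); (26,23,cv); (26,25,cv); (27,2,cv); (27,23,cv); (27,24,cv); (28,4,cv); (28,24,cv); (28,25,cv); (29,23,cv); (29,24,cv); (29,25,cv)


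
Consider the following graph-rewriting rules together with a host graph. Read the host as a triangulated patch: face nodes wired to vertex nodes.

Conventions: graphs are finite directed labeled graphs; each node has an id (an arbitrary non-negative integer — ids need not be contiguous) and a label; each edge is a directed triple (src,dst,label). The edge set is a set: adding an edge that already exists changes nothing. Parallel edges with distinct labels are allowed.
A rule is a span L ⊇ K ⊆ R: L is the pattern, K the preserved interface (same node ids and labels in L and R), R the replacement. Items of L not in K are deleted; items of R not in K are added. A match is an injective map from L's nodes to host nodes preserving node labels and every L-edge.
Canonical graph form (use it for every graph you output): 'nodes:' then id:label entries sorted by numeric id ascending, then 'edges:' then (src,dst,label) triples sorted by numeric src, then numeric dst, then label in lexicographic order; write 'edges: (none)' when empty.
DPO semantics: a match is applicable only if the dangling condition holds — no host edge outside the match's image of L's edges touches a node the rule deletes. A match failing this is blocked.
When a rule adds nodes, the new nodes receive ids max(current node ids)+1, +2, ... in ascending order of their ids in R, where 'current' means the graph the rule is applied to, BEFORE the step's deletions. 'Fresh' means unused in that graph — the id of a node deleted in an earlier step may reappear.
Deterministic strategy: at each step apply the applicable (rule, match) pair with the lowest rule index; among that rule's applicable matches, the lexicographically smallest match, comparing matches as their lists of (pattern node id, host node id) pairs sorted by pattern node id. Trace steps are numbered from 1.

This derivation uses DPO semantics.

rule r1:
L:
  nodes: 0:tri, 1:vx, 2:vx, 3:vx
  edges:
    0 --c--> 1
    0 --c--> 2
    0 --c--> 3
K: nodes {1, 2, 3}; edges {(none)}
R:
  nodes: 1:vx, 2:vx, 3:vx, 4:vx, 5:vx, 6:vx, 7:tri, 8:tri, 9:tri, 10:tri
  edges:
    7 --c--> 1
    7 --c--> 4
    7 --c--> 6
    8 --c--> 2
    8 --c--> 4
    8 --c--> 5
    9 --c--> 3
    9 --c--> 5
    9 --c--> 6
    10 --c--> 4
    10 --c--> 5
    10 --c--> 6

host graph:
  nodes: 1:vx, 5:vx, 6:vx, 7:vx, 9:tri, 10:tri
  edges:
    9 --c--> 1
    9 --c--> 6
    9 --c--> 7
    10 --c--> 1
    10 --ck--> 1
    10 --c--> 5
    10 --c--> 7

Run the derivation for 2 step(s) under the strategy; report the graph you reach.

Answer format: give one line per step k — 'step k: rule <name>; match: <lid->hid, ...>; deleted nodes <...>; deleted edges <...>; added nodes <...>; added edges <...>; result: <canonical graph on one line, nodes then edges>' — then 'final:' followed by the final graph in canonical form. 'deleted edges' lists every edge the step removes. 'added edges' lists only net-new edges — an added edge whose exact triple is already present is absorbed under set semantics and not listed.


step 1: rule r1; match: 0->9, 1->1, 2->6, 3->7; deleted nodes 9; deleted edges (9,1,c); (9,6,c); (9,7,c); added nodes 11, 12, 13, 14, 15, 16, 17; added edges (14,1,c); (14,11,c); (14,13,c); (15,6,c); (15,11,c); (15,12,c); (16,7,c); (16,12,c); (16,13,c); (17,11,c); (17,12,c); (17,13,c); result: nodes: 1:vx, 5:vx, 6:vx, 7:vx, 10:tri, 11:vx, 12:vx, 13:vx, 14:tri, 15:tri, 16:tri, 17:tri edges: (10,1,c); (10,1,ck); (10,5,c); (10,7,c); (14,1,c); (14,11,c); (14,13,c); (15,6,c); (15,11,c); (15,12,c); (16,7,c); (16,12,c); (16,13,c); (17,11,c); (17,12,c); (17,13,c)
step 2: rule r1; match: 0->14, 1->1, 2->11, 3->13; deleted nodes 14; deleted edges (14,1,c); (14,11,c); (14,13,c); added nodes 18, 19, 20, 21, 22, 23, 24; added edges (21,1,c); (21,18,c); (21,20,c); (22,11,c); (22,18,c); (22,19,c); (23,13,c); (23,19,c); (23,20,c); (24,18,c); (24,19,c); (24,20,c); result: nodes: 1:vx, 5:vx, 6:vx, 7:vx, 10:tri, 11:vx, 12:vx, 13:vx, 15:tri, 16:tri, 17:tri, 18:vx, 19:vx, 20:vx, 21:tri, 22:tri, 23:tri, 24:tri edges: (10,1,c); (10,1,ck); (10,5,c); (10,7,c); (15,6,c); (15,11,c); (15,12,c); (16,7,c); (16,12,c); (16,13,c); (17,11,c); (17,12,c); (17,13,c); (21,1,c); (21,18,c); (21,20,c); (22,11,c); (22,18,c); (22,19,c); (23,13,c); (23,19,c); (23,20,c); (24,18,c); (24,19,c); (24,20,c)
final:
nodes: 1:vx, 5:vx, 6:vx, 7:vx, 10:tri, 11:vx, 12:vx, 13:vx, 15:tri, 16:tri, 17:tri, 18:vx, 19:vx, 20:vx, 21:tri, 22:tri, 23:tri, 24:tri
edges: (10,1,c); (10,1,ck); (10,5,c); (10,7,c); (15,6,c); (15,11,c); (15,12,c); (16,7,c); (16,12,c); (16,13,c); (17,11,c); (17,12,c); (17,13,c); (21,1,c); (21,18,c); (21,20,c); (22,11,c); (22,18,c); (22,19,c); (23,13,c); (23,19,c); (23,20,c); (24,18,c); (24,19,c); (24,20,c)
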